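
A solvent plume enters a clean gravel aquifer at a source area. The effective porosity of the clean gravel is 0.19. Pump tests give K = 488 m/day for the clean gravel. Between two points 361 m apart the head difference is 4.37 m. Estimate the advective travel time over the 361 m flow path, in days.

Hydraulic gradient i = Δh / L = 4.37 / 361 = 0.01211.
Darcy flux q = K · i = 488.0 × 0.01211 = 5.907 m/day.
Seepage velocity v = q / n_e = 5.907 / 0.19 = 31.09 m/day.
Travel time t = L / v = 361 / 31.09 = 11.61 days.

11.6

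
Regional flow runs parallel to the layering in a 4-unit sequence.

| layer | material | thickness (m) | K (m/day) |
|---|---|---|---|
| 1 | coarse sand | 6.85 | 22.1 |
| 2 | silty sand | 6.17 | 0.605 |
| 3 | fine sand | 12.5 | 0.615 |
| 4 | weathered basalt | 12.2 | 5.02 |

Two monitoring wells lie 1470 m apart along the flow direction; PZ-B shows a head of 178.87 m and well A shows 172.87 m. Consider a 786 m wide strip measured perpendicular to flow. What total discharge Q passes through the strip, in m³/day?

719

Flow is parallel to layering, so each bed carries its own Darcy discharge and the transmissivities add.
Σ(K_i·b_i) = 22.1×6.85 + 0.605×6.17 + 0.615×12.5 + 5.02×12.2 = 224.0 m²/day.
Hydraulic gradient i = (178.87 − 172.87) / 1470 = 6 / 1470 = 0.004082.
Q = Σ(K_i·b_i) · W · i = 224.0 × 786 × 0.004082 = 718.8 m³/day.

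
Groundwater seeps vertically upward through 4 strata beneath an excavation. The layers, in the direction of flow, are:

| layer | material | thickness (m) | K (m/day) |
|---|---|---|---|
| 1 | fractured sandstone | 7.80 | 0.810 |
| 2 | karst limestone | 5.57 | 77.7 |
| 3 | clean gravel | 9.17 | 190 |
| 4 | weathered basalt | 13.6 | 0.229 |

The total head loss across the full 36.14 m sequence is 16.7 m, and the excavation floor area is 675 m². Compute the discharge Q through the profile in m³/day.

163

Flow is perpendicular to layering, so the layers act in series and the equivalent K is the thickness-weighted harmonic mean.
Total thickness L = 7.80 + 5.57 + 9.17 + 13.6 = 36.14 m.
Σ(b_i/K_i) = 7.80/0.810 + 5.57/77.7 + 9.17/190 + 13.6/0.229 = 69.14 d.
K_eq = L / Σ(b_i/K_i) = 36.14 / 69.14 = 0.5227 m/day.
Q = K_eq · A · (Δh/L) = 0.5227 × 675 × (16.7/36.14) = 163.0 m³/day.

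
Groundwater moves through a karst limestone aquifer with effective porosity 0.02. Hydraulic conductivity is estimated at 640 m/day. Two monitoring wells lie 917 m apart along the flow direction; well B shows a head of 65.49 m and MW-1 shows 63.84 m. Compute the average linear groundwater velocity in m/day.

57.6

Hydraulic gradient i = (65.49 − 63.84) / 917 = 1.65 / 917 = 0.001799.
Darcy flux q = K · i = 640.0 × 0.001799 = 1.152 m/day.
Seepage velocity v = q / n_e = 1.152 / 0.02 = 57.58 m/day.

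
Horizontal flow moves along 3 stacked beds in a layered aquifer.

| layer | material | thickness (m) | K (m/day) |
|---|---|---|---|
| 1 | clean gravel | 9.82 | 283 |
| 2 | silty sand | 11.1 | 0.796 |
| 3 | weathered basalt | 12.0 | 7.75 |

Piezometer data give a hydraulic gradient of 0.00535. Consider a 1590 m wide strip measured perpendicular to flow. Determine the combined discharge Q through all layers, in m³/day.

Flow is parallel to layering, so each bed carries its own Darcy discharge and the transmissivities add.
Σ(K_i·b_i) = 283×9.82 + 0.796×11.1 + 7.75×12.0 = 2881 m²/day.
Hydraulic gradient i = 0.00535.
Q = Σ(K_i·b_i) · W · i = 2881 × 1590 × 0.005350 = 24506 m³/day.

24500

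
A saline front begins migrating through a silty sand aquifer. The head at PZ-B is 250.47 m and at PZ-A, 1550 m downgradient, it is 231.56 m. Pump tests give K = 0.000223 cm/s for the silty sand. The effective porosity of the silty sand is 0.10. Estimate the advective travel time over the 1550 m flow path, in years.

181

Convert K: 0.000223 cm/s × 864 = 0.1927 m/day.
Hydraulic gradient i = (250.47 − 231.56) / 1550 = 18.91 / 1550 = 0.01220.
Darcy flux q = K · i = 0.1927 × 0.01220 = 0.002351 m/day.
Seepage velocity v = q / n_e = 0.002351 / 0.10 = 0.02351 m/day.
Travel time t = L / v = 1550 / 0.02351 = 65941 days = 180.5 years.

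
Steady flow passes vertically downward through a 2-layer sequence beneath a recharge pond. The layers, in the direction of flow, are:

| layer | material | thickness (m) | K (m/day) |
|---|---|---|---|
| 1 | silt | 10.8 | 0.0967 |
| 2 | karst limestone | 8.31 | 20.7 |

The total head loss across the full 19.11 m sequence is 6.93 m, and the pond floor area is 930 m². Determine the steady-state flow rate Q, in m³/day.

Flow is perpendicular to layering, so the layers act in series and the equivalent K is the thickness-weighted harmonic mean.
Total thickness L = 10.8 + 8.31 = 19.11 m.
Σ(b_i/K_i) = 10.8/0.0967 + 8.31/20.7 = 112.1 d.
K_eq = L / Σ(b_i/K_i) = 19.11 / 112.1 = 0.1705 m/day.
Q = K_eq · A · (Δh/L) = 0.1705 × 930 × (6.93/19.11) = 57.50 m³/day.

57.5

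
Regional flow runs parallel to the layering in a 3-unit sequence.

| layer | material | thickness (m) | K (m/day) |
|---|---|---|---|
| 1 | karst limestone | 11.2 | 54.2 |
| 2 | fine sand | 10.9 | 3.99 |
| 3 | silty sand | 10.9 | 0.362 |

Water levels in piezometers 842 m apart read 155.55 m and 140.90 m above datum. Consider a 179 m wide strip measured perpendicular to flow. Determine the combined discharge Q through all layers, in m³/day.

2040

Flow is parallel to layering, so each bed carries its own Darcy discharge and the transmissivities add.
Σ(K_i·b_i) = 54.2×11.2 + 3.99×10.9 + 0.362×10.9 = 654.5 m²/day.
Hydraulic gradient i = (155.55 − 140.90) / 842 = 14.65 / 842 = 0.01740.
Q = Σ(K_i·b_i) · W · i = 654.5 × 179 × 0.01740 = 2038 m³/day.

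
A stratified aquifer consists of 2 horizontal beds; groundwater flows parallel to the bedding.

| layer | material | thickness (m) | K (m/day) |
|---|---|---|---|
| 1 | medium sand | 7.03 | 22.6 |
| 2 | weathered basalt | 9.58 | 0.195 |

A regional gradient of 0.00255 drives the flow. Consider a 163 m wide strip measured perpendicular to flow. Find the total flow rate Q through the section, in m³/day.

Flow is parallel to layering, so each bed carries its own Darcy discharge and the transmissivities add.
Σ(K_i·b_i) = 22.6×7.03 + 0.195×9.58 = 160.7 m²/day.
Hydraulic gradient i = 0.00255.
Q = Σ(K_i·b_i) · W · i = 160.7 × 163 × 0.002550 = 66.81 m³/day.

66.8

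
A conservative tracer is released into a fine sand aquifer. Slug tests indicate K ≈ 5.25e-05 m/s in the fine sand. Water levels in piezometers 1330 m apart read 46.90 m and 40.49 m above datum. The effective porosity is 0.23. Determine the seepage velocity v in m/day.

Convert K: 5.25e-05 m/s × 86400 = 4.536 m/day.
Hydraulic gradient i = (46.90 − 40.49) / 1330 = 6.41 / 1330 = 0.004820.
Darcy flux q = K · i = 4.536 × 0.004820 = 0.02186 m/day.
Seepage velocity v = q / n_e = 0.02186 / 0.23 = 0.09505 m/day.

0.0950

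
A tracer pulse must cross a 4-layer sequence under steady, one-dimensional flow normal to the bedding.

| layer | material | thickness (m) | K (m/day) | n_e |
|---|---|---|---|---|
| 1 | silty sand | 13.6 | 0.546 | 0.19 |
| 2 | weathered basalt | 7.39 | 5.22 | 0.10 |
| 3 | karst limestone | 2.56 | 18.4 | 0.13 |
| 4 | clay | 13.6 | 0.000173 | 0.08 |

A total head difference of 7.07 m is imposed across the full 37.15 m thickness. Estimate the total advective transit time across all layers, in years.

With flow normal to the layers, continuity requires the same specific discharge q through every layer.
Σ(b_i/K_i) = 13.6/0.546 + 7.39/5.22 + 2.56/18.4 + 13.6/0.000173 = 78639 d.
q = Δh / Σ(b_i/K_i) = 7.07 / 78639 = 8.990e-05 m/day.
In each layer the seepage velocity is v_i = q/n_i, so the layer transit time is t_i = b_i·n_i / q:
  layer 1 (silty sand): t_1 = 13.6 × 0.19 / 8.990e-05 = 28742 d
  layer 2 (weathered basalt): t_2 = 7.39 × 0.10 / 8.990e-05 = 8220 d
  layer 3 (karst limestone): t_3 = 2.56 × 0.13 / 8.990e-05 = 3702 d
  layer 4 (clay): t_4 = 13.6 × 0.08 / 8.990e-05 = 12102 d
Total t = Σ t_i = 52765 days = 144.5 years.

144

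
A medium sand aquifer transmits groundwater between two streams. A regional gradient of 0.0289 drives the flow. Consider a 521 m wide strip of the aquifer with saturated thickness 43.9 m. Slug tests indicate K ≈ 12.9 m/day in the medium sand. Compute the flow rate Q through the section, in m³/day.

Cross-sectional area A = 521 × 43.9 = 22872 m².
Hydraulic gradient i = 0.0289.
Darcy's law: Q = K · A · i = 12.90 × 22872 × 0.02890 = 8527 m³/day.

8530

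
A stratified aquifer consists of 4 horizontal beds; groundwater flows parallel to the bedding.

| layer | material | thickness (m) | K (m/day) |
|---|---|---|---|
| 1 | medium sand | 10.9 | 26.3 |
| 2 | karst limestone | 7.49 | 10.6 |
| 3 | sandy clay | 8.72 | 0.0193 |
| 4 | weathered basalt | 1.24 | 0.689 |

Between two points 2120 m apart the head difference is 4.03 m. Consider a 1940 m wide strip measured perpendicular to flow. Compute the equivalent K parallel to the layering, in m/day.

12.9

Flow is parallel to layering, so each bed carries its own Darcy discharge and the transmissivities add.
Σ(K_i·b_i) = 26.3×10.9 + 10.6×7.49 + 0.0193×8.72 + 0.689×1.24 = 367.1 m²/day.
Total thickness b = 28.35 m, so K_eq = Σ(K_i·b_i)/b = 12.95 m/day.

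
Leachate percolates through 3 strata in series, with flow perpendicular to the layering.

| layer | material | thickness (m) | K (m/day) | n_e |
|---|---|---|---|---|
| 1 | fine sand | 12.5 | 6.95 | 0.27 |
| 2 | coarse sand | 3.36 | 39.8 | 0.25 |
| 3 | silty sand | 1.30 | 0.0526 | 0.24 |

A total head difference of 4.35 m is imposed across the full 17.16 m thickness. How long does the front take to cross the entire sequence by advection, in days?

27.7

With flow normal to the layers, continuity requires the same specific discharge q through every layer.
Σ(b_i/K_i) = 12.5/6.95 + 3.36/39.8 + 1.30/0.0526 = 26.60 d.
q = Δh / Σ(b_i/K_i) = 4.35 / 26.60 = 0.1635 m/day.
In each layer the seepage velocity is v_i = q/n_i, so the layer transit time is t_i = b_i·n_i / q:
  layer 1 (fine sand): t_1 = 12.5 × 0.27 / 0.1635 = 20.64 d
  layer 2 (coarse sand): t_2 = 3.36 × 0.25 / 0.1635 = 5.136 d
  layer 3 (silty sand): t_3 = 1.30 × 0.24 / 0.1635 = 1.908 d
Total t = Σ t_i = 27.68 days.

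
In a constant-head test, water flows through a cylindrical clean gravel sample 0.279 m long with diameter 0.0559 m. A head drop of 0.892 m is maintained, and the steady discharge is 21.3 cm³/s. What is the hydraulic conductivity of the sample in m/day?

Cross-sectional area A = π·(d/2)² = π × (0.0559/2)² = 0.002454 m².
Convert discharge: 21.3 cm³/s = 2.130e-05 m³/s.
Darcy's law rearranged: K = Q·L / (A·Δh) = 2.130e-05 × 0.279 / (0.002454 × 0.892) = 0.002715 m/s = 234.5 m/day.

235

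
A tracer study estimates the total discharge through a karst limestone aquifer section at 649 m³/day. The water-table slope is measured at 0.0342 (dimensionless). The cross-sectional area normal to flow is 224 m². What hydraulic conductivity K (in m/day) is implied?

84.7

Hydraulic gradient i = 0.0342.
From Q = K·A·i, K = Q / (A·i) = 649 / (224.0 × 0.03420) = 84.72 m/day.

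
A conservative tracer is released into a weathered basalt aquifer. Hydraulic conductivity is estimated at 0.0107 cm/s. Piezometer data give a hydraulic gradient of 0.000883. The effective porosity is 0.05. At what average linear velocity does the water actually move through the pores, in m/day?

Convert K: 0.0107 cm/s × 864 = 9.245 m/day.
Hydraulic gradient i = 0.000883.
Darcy flux q = K · i = 9.245 × 0.0008830 = 0.008163 m/day.
Seepage velocity v = q / n_e = 0.008163 / 0.05 = 0.1633 m/day.

0.163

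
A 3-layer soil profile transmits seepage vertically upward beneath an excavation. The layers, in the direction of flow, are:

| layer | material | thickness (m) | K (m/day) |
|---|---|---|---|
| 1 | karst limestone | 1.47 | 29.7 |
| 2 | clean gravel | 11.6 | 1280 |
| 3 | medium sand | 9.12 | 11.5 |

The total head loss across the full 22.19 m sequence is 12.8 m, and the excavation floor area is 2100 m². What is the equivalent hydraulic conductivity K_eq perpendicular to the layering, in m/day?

26.1

Flow is perpendicular to layering, so the layers act in series and the equivalent K is the thickness-weighted harmonic mean.
Total thickness L = 1.47 + 11.6 + 9.12 = 22.19 m.
Σ(b_i/K_i) = 1.47/29.7 + 11.6/1280 + 9.12/11.5 = 0.8516 d.
K_eq = L / Σ(b_i/K_i) = 22.19 / 0.8516 = 26.06 m/day.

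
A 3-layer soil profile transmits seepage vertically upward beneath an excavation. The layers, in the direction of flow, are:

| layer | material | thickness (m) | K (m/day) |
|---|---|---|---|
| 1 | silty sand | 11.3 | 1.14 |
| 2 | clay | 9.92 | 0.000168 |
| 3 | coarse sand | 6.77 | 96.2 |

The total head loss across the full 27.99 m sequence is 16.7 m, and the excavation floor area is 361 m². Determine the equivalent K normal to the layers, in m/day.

0.000474

Flow is perpendicular to layering, so the layers act in series and the equivalent K is the thickness-weighted harmonic mean.
Total thickness L = 11.3 + 9.92 + 6.77 = 27.99 m.
Σ(b_i/K_i) = 11.3/1.14 + 9.92/0.000168 + 6.77/96.2 = 59058 d.
K_eq = L / Σ(b_i/K_i) = 27.99 / 59058 = 0.0004739 m/day.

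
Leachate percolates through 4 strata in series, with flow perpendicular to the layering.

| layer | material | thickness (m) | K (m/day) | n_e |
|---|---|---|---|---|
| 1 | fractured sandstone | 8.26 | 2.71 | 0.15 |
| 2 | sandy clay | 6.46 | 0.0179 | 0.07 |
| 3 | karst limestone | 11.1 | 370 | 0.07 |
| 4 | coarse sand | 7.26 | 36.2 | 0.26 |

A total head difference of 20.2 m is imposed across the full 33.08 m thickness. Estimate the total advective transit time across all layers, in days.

With flow normal to the layers, continuity requires the same specific discharge q through every layer.
Σ(b_i/K_i) = 8.26/2.71 + 6.46/0.0179 + 11.1/370 + 7.26/36.2 = 364.2 d.
q = Δh / Σ(b_i/K_i) = 20.2 / 364.2 = 0.05547 m/day.
In each layer the seepage velocity is v_i = q/n_i, so the layer transit time is t_i = b_i·n_i / q:
  layer 1 (fractured sandstone): t_1 = 8.26 × 0.15 / 0.05547 = 22.34 d
  layer 2 (sandy clay): t_2 = 6.46 × 0.07 / 0.05547 = 8.152 d
  layer 3 (karst limestone): t_3 = 11.1 × 0.07 / 0.05547 = 14.01 d
  layer 4 (coarse sand): t_4 = 7.26 × 0.26 / 0.05547 = 34.03 d
Total t = Σ t_i = 78.53 days.

78.5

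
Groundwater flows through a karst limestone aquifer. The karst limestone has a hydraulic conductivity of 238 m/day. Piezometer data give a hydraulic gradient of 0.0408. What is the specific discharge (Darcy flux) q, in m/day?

Hydraulic gradient i = 0.0408.
Specific discharge q = K · i = 238.0 × 0.04080 = 9.710 m/day.

9.71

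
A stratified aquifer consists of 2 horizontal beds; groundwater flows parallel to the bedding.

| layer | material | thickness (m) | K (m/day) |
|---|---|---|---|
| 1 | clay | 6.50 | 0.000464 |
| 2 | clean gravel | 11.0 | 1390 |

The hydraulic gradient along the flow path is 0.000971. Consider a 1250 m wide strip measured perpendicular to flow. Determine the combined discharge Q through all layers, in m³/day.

18600

Flow is parallel to layering, so each bed carries its own Darcy discharge and the transmissivities add.
Σ(K_i·b_i) = 0.000464×6.50 + 1390×11.0 = 15290 m²/day.
Hydraulic gradient i = 0.000971.
Q = Σ(K_i·b_i) · W · i = 15290 × 1250 × 0.0009710 = 18558 m³/day.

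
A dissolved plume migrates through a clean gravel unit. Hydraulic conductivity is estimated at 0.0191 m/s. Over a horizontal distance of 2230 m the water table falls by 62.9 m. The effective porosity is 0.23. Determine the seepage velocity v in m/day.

202

Convert K: 0.0191 m/s × 86400 = 1650 m/day.
Hydraulic gradient i = Δh / L = 62.9 / 2230 = 0.02821.
Darcy flux q = K · i = 1650 × 0.02821 = 46.55 m/day.
Seepage velocity v = q / n_e = 46.55 / 0.23 = 202.4 m/day.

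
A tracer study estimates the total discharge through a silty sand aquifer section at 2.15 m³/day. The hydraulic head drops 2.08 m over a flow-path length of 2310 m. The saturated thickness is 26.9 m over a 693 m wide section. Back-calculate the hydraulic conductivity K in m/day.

Cross-sectional area A = 693 × 26.9 = 18642 m².
Hydraulic gradient i = Δh / L = 2.08 / 2310 = 0.0009004.
From Q = K·A·i, K = Q / (A·i) = 2.15 / (18642 × 0.0009004) = 0.1281 m/day.

0.128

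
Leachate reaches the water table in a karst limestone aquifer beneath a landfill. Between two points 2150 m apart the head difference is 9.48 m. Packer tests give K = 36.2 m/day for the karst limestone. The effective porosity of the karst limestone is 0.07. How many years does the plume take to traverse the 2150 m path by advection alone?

2.58

Hydraulic gradient i = Δh / L = 9.48 / 2150 = 0.004409.
Darcy flux q = K · i = 36.20 × 0.004409 = 0.1596 m/day.
Seepage velocity v = q / n_e = 0.1596 / 0.07 = 2.280 m/day.
Travel time t = L / v = 2150 / 2.280 = 942.9 days = 2.581 years.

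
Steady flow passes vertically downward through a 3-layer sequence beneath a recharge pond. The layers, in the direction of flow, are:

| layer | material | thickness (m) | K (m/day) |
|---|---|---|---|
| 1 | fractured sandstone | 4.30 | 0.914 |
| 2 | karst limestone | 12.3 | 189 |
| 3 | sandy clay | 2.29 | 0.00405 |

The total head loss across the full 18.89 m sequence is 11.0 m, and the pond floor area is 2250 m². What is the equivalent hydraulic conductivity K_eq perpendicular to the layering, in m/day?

Flow is perpendicular to layering, so the layers act in series and the equivalent K is the thickness-weighted harmonic mean.
Total thickness L = 4.30 + 12.3 + 2.29 = 18.89 m.
Σ(b_i/K_i) = 4.30/0.914 + 12.3/189 + 2.29/0.00405 = 570.2 d.
K_eq = L / Σ(b_i/K_i) = 18.89 / 570.2 = 0.03313 m/day.

0.0331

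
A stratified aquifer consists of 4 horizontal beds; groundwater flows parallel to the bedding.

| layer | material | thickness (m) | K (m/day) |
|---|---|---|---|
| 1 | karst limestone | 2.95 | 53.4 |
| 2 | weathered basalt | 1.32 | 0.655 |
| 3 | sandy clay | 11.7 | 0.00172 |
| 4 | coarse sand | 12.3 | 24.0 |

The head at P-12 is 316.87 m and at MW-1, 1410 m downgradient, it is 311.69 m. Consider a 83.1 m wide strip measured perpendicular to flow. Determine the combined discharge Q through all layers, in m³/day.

138

Flow is parallel to layering, so each bed carries its own Darcy discharge and the transmissivities add.
Σ(K_i·b_i) = 53.4×2.95 + 0.655×1.32 + 0.00172×11.7 + 24.0×12.3 = 453.6 m²/day.
Hydraulic gradient i = (316.87 − 311.69) / 1410 = 5.18 / 1410 = 0.003674.
Q = Σ(K_i·b_i) · W · i = 453.6 × 83.1 × 0.003674 = 138.5 m³/day.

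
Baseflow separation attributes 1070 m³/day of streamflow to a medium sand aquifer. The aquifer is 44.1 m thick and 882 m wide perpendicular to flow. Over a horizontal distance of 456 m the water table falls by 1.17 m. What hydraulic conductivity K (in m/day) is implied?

Cross-sectional area A = 882 × 44.1 = 38896 m².
Hydraulic gradient i = Δh / L = 1.17 / 456 = 0.002566.
From Q = K·A·i, K = Q / (A·i) = 1070 / (38896 × 0.002566) = 10.72 m/day.

10.7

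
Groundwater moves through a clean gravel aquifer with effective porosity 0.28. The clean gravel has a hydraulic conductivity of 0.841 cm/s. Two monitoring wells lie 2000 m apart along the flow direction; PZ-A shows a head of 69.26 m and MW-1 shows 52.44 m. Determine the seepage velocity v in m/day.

21.8

Convert K: 0.841 cm/s × 864 = 726.6 m/day.
Hydraulic gradient i = (69.26 − 52.44) / 2000 = 16.82 / 2000 = 0.008410.
Darcy flux q = K · i = 726.6 × 0.008410 = 6.111 m/day.
Seepage velocity v = q / n_e = 6.111 / 0.28 = 21.82 m/day.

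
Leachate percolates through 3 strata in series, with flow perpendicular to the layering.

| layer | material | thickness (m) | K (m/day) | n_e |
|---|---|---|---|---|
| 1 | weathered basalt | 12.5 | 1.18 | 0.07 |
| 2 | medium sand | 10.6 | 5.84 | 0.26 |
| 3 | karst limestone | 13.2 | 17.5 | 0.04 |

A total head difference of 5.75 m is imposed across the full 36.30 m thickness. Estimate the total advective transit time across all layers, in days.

With flow normal to the layers, continuity requires the same specific discharge q through every layer.
Σ(b_i/K_i) = 12.5/1.18 + 10.6/5.84 + 13.2/17.5 = 13.16 d.
q = Δh / Σ(b_i/K_i) = 5.75 / 13.16 = 0.4368 m/day.
In each layer the seepage velocity is v_i = q/n_i, so the layer transit time is t_i = b_i·n_i / q:
  layer 1 (weathered basalt): t_1 = 12.5 × 0.07 / 0.4368 = 2.003 d
  layer 2 (medium sand): t_2 = 10.6 × 0.26 / 0.4368 = 6.309 d
  layer 3 (karst limestone): t_3 = 13.2 × 0.04 / 0.4368 = 1.209 d
Total t = Σ t_i = 9.521 days.

9.52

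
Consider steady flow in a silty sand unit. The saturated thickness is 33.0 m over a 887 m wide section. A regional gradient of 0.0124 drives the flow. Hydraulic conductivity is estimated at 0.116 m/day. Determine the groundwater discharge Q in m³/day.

42.1

Cross-sectional area A = 887 × 33.0 = 29271 m².
Hydraulic gradient i = 0.0124.
Darcy's law: Q = K · A · i = 0.1160 × 29271 × 0.01240 = 42.10 m³/day.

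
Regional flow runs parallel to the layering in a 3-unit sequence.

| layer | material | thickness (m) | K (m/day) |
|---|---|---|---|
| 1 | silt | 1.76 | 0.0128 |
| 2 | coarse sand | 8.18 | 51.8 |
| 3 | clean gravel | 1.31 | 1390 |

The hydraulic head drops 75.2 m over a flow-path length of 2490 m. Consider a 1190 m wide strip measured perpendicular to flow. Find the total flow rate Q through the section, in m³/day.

Flow is parallel to layering, so each bed carries its own Darcy discharge and the transmissivities add.
Σ(K_i·b_i) = 0.0128×1.76 + 51.8×8.18 + 1390×1.31 = 2245 m²/day.
Hydraulic gradient i = Δh / L = 75.2 / 2490 = 0.03020.
Q = Σ(K_i·b_i) · W · i = 2245 × 1190 × 0.03020 = 80670 m³/day.

80700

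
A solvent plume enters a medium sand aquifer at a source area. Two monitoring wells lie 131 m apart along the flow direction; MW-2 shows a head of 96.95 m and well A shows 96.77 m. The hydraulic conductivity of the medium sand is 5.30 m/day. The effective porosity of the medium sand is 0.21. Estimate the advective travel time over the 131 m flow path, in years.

Hydraulic gradient i = (96.95 − 96.77) / 131 = 0.18 / 131 = 0.001374.
Darcy flux q = K · i = 5.300 × 0.001374 = 0.007282 m/day.
Seepage velocity v = q / n_e = 0.007282 / 0.21 = 0.03468 m/day.
Travel time t = L / v = 131 / 0.03468 = 3778 days = 10.34 years.

10.3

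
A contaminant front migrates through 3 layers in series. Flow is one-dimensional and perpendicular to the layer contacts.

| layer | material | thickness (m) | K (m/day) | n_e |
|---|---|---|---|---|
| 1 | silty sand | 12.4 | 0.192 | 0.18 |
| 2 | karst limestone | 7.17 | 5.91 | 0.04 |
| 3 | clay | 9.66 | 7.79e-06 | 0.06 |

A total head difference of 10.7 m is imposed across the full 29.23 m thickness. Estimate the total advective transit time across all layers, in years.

With flow normal to the layers, continuity requires the same specific discharge q through every layer.
Σ(b_i/K_i) = 12.4/0.192 + 7.17/5.91 + 9.66/7.79e-06 = 1.240e+06 d.
q = Δh / Σ(b_i/K_i) = 10.7 / 1.240e+06 = 8.628e-06 m/day.
In each layer the seepage velocity is v_i = q/n_i, so the layer transit time is t_i = b_i·n_i / q:
  layer 1 (silty sand): t_1 = 12.4 × 0.18 / 8.628e-06 = 2.587e+05 d
  layer 2 (karst limestone): t_2 = 7.17 × 0.04 / 8.628e-06 = 33240 d
  layer 3 (clay): t_3 = 9.66 × 0.06 / 8.628e-06 = 67175 d
Total t = Σ t_i = 3.591e+05 days = 983.2 years.

983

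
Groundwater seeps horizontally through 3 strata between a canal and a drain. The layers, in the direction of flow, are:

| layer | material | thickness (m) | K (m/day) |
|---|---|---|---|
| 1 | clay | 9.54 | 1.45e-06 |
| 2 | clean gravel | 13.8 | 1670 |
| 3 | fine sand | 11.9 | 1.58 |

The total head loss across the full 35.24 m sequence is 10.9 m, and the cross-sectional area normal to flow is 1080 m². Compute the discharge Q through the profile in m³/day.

Flow is perpendicular to layering, so the layers act in series and the equivalent K is the thickness-weighted harmonic mean.
Total thickness L = 9.54 + 13.8 + 11.9 = 35.24 m.
Σ(b_i/K_i) = 9.54/1.45e-06 + 13.8/1670 + 11.9/1.58 = 6.579e+06 d.
K_eq = L / Σ(b_i/K_i) = 35.24 / 6.579e+06 = 5.356e-06 m/day.
Q = K_eq · A · (Δh/L) = 5.356e-06 × 1080 × (10.9/35.24) = 0.001789 m³/day.

0.00179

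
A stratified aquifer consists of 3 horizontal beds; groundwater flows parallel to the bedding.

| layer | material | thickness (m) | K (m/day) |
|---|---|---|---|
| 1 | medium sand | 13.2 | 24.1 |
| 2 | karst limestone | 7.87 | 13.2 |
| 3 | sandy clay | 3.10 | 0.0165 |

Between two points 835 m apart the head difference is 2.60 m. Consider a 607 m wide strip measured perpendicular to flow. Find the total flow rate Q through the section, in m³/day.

798

Flow is parallel to layering, so each bed carries its own Darcy discharge and the transmissivities add.
Σ(K_i·b_i) = 24.1×13.2 + 13.2×7.87 + 0.0165×3.10 = 422.1 m²/day.
Hydraulic gradient i = Δh / L = 2.60 / 835 = 0.003114.
Q = Σ(K_i·b_i) · W · i = 422.1 × 607 × 0.003114 = 797.7 m³/day.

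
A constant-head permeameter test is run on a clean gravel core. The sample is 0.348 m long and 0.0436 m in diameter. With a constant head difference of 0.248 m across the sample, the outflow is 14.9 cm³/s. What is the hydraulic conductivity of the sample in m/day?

Cross-sectional area A = π·(d/2)² = π × (0.0436/2)² = 0.001493 m².
Convert discharge: 14.9 cm³/s = 1.490e-05 m³/s.
Darcy's law rearranged: K = Q·L / (A·Δh) = 1.490e-05 × 0.348 / (0.001493 × 0.248) = 0.01400 m/s = 1210 m/day.

1210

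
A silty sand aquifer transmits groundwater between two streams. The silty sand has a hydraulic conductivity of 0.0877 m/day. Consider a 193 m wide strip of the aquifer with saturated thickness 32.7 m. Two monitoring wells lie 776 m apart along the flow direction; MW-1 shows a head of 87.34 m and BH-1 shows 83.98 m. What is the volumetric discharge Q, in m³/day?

Cross-sectional area A = 193 × 32.7 = 6311 m².
Hydraulic gradient i = (87.34 − 83.98) / 776 = 3.36 / 776 = 0.004330.
Darcy's law: Q = K · A · i = 0.08770 × 6311 × 0.004330 = 2.397 m³/day.

2.40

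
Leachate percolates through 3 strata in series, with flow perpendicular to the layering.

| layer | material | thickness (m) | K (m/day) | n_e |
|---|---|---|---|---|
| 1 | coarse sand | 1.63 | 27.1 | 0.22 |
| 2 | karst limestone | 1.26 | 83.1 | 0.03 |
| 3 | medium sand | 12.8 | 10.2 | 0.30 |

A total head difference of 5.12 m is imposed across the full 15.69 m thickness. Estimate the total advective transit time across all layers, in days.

1.10

With flow normal to the layers, continuity requires the same specific discharge q through every layer.
Σ(b_i/K_i) = 1.63/27.1 + 1.26/83.1 + 12.8/10.2 = 1.330 d.
q = Δh / Σ(b_i/K_i) = 5.12 / 1.330 = 3.849 m/day.
In each layer the seepage velocity is v_i = q/n_i, so the layer transit time is t_i = b_i·n_i / q:
  layer 1 (coarse sand): t_1 = 1.63 × 0.22 / 3.849 = 0.09317 d
  layer 2 (karst limestone): t_2 = 1.26 × 0.03 / 3.849 = 0.009821 d
  layer 3 (medium sand): t_3 = 12.8 × 0.30 / 3.849 = 0.9977 d
Total t = Σ t_i = 1.101 days.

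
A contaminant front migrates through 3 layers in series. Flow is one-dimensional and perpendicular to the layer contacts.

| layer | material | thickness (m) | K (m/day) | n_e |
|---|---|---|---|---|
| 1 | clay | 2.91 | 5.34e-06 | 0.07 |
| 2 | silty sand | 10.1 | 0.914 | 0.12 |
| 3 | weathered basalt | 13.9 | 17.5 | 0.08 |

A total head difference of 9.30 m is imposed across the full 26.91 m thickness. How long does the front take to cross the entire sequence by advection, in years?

406

With flow normal to the layers, continuity requires the same specific discharge q through every layer.
Σ(b_i/K_i) = 2.91/5.34e-06 + 10.1/0.914 + 13.9/17.5 = 5.450e+05 d.
q = Δh / Σ(b_i/K_i) = 9.30 / 5.450e+05 = 1.707e-05 m/day.
In each layer the seepage velocity is v_i = q/n_i, so the layer transit time is t_i = b_i·n_i / q:
  layer 1 (clay): t_1 = 2.91 × 0.07 / 1.707e-05 = 11936 d
  layer 2 (silty sand): t_2 = 10.1 × 0.12 / 1.707e-05 = 71020 d
  layer 3 (weathered basalt): t_3 = 13.9 × 0.08 / 1.707e-05 = 65160 d
Total t = Σ t_i = 1.481e+05 days = 405.5 years.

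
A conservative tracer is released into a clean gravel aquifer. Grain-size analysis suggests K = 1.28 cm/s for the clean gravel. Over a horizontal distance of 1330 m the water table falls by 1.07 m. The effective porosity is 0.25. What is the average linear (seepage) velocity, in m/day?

Convert K: 1.28 cm/s × 864 = 1106 m/day.
Hydraulic gradient i = Δh / L = 1.07 / 1330 = 0.0008045.
Darcy flux q = K · i = 1106 × 0.0008045 = 0.8897 m/day.
Seepage velocity v = q / n_e = 0.8897 / 0.25 = 3.559 m/day.

3.56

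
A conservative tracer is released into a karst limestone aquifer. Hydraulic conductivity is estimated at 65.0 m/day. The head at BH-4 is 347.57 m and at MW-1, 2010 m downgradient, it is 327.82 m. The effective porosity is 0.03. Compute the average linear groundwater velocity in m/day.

Hydraulic gradient i = (347.57 − 327.82) / 2010 = 19.75 / 2010 = 0.009826.
Darcy flux q = K · i = 65.00 × 0.009826 = 0.6387 m/day.
Seepage velocity v = q / n_e = 0.6387 / 0.03 = 21.29 m/day.

21.3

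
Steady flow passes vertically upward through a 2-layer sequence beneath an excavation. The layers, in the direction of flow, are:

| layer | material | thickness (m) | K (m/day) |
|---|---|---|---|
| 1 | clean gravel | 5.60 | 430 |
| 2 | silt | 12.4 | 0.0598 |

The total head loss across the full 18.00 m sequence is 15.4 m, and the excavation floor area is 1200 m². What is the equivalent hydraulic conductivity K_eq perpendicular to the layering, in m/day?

0.0868

Flow is perpendicular to layering, so the layers act in series and the equivalent K is the thickness-weighted harmonic mean.
Total thickness L = 5.60 + 12.4 = 18.00 m.
Σ(b_i/K_i) = 5.60/430 + 12.4/0.0598 = 207.4 d.
K_eq = L / Σ(b_i/K_i) = 18.00 / 207.4 = 0.08680 m/day.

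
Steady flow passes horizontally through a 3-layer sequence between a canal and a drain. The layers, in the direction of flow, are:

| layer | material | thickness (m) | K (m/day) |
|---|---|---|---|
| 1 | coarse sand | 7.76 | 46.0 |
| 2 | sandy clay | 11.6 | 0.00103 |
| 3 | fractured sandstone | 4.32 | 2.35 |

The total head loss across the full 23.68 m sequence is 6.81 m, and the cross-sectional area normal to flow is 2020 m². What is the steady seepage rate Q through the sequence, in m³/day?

1.22

Flow is perpendicular to layering, so the layers act in series and the equivalent K is the thickness-weighted harmonic mean.
Total thickness L = 7.76 + 11.6 + 4.32 = 23.68 m.
Σ(b_i/K_i) = 7.76/46.0 + 11.6/0.00103 + 4.32/2.35 = 11264 d.
K_eq = L / Σ(b_i/K_i) = 23.68 / 11264 = 0.002102 m/day.
Q = K_eq · A · (Δh/L) = 0.002102 × 2020 × (6.81/23.68) = 1.221 m³/day.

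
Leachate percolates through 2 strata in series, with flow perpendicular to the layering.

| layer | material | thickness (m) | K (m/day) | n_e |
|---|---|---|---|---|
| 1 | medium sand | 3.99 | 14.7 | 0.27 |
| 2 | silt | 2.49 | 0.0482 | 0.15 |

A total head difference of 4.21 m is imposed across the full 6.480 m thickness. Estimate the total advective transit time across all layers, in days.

17.9

With flow normal to the layers, continuity requires the same specific discharge q through every layer.
Σ(b_i/K_i) = 3.99/14.7 + 2.49/0.0482 = 51.93 d.
q = Δh / Σ(b_i/K_i) = 4.21 / 51.93 = 0.08107 m/day.
In each layer the seepage velocity is v_i = q/n_i, so the layer transit time is t_i = b_i·n_i / q:
  layer 1 (medium sand): t_1 = 3.99 × 0.27 / 0.08107 = 13.29 d
  layer 2 (silt): t_2 = 2.49 × 0.15 / 0.08107 = 4.607 d
Total t = Σ t_i = 17.90 days.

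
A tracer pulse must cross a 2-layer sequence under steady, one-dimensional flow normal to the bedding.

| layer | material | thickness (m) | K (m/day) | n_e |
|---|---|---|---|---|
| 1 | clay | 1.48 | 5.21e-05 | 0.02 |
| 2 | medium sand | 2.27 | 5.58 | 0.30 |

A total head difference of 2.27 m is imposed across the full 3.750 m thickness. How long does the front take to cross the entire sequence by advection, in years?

24.3

With flow normal to the layers, continuity requires the same specific discharge q through every layer.
Σ(b_i/K_i) = 1.48/5.21e-05 + 2.27/5.58 = 28407 d.
q = Δh / Σ(b_i/K_i) = 2.27 / 28407 = 7.991e-05 m/day.
In each layer the seepage velocity is v_i = q/n_i, so the layer transit time is t_i = b_i·n_i / q:
  layer 1 (clay): t_1 = 1.48 × 0.02 / 7.991e-05 = 370.4 d
  layer 2 (medium sand): t_2 = 2.27 × 0.30 / 7.991e-05 = 8522 d
Total t = Σ t_i = 8893 days = 24.35 years.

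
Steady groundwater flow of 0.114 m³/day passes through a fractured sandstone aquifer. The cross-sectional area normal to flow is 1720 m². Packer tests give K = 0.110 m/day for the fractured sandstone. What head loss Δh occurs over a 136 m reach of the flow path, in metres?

From Q = K·A·i, i = Q / (K·A) = 0.114 / (0.1100 × 1720) = 0.0006025.
Head loss Δh = i · L = 0.0006025 × 136 = 0.08195 m.

0.0819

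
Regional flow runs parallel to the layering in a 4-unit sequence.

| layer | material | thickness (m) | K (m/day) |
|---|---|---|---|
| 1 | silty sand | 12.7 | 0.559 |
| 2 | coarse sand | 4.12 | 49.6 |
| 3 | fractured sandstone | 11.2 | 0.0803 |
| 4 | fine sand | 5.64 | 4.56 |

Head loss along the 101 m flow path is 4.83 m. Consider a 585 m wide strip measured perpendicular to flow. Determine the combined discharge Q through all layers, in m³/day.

Flow is parallel to layering, so each bed carries its own Darcy discharge and the transmissivities add.
Σ(K_i·b_i) = 0.559×12.7 + 49.6×4.12 + 0.0803×11.2 + 4.56×5.64 = 238.1 m²/day.
Hydraulic gradient i = Δh / L = 4.83 / 101 = 0.04782.
Q = Σ(K_i·b_i) · W · i = 238.1 × 585 × 0.04782 = 6660 m³/day.

6660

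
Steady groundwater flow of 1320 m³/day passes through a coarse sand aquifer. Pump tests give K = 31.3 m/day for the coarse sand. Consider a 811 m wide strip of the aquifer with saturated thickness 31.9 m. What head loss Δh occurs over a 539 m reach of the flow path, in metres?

Cross-sectional area A = 811 × 31.9 = 25871 m².
From Q = K·A·i, i = Q / (K·A) = 1320 / (31.30 × 25871) = 0.001630.
Head loss Δh = i · L = 0.001630 × 539 = 0.8786 m.

0.879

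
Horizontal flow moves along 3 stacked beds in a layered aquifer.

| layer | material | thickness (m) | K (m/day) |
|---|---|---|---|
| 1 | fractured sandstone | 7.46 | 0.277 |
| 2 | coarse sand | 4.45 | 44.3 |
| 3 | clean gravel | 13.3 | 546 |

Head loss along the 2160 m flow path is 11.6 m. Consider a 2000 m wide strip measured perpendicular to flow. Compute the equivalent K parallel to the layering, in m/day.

Flow is parallel to layering, so each bed carries its own Darcy discharge and the transmissivities add.
Σ(K_i·b_i) = 0.277×7.46 + 44.3×4.45 + 546×13.3 = 7461 m²/day.
Total thickness b = 25.21 m, so K_eq = Σ(K_i·b_i)/b = 296.0 m/day.

296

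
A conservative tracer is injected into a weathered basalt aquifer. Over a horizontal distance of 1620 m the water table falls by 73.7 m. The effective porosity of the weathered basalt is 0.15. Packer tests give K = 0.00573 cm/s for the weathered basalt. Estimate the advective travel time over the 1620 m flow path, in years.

2.95

Convert K: 0.00573 cm/s × 864 = 4.951 m/day.
Hydraulic gradient i = Δh / L = 73.7 / 1620 = 0.04549.
Darcy flux q = K · i = 4.951 × 0.04549 = 0.2252 m/day.
Seepage velocity v = q / n_e = 0.2252 / 0.15 = 1.502 m/day.
Travel time t = L / v = 1620 / 1.502 = 1079 days = 2.954 years.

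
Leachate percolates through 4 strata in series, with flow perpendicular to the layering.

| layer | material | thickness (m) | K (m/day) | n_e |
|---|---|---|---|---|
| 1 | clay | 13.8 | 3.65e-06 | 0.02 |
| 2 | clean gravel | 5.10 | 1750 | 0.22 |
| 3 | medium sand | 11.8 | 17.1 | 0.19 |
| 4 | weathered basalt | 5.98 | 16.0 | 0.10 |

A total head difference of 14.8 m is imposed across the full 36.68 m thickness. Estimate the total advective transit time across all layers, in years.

2960

With flow normal to the layers, continuity requires the same specific discharge q through every layer.
Σ(b_i/K_i) = 13.8/3.65e-06 + 5.10/1750 + 11.8/17.1 + 5.98/16.0 = 3.781e+06 d.
q = Δh / Σ(b_i/K_i) = 14.8 / 3.781e+06 = 3.914e-06 m/day.
In each layer the seepage velocity is v_i = q/n_i, so the layer transit time is t_i = b_i·n_i / q:
  layer 1 (clay): t_1 = 13.8 × 0.02 / 3.914e-06 = 70507 d
  layer 2 (clean gravel): t_2 = 5.10 × 0.22 / 3.914e-06 = 2.866e+05 d
  layer 3 (medium sand): t_3 = 11.8 × 0.19 / 3.914e-06 = 5.727e+05 d
  layer 4 (weathered basalt): t_4 = 5.98 × 0.10 / 3.914e-06 = 1.528e+05 d
Total t = Σ t_i = 1.083e+06 days = 2964 years.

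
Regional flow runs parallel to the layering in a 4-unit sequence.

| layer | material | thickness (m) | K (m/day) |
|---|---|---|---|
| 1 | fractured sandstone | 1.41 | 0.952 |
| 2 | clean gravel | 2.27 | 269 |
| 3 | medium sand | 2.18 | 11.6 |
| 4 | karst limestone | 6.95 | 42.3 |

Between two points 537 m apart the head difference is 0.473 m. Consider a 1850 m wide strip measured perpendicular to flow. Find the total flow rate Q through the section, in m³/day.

1520

Flow is parallel to layering, so each bed carries its own Darcy discharge and the transmissivities add.
Σ(K_i·b_i) = 0.952×1.41 + 269×2.27 + 11.6×2.18 + 42.3×6.95 = 931.2 m²/day.
Hydraulic gradient i = Δh / L = 0.473 / 537 = 0.0008808.
Q = Σ(K_i·b_i) · W · i = 931.2 × 1850 × 0.0008808 = 1517 m³/day.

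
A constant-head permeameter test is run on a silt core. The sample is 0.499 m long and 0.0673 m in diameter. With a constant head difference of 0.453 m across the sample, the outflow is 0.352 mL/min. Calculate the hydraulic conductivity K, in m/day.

0.157

Cross-sectional area A = π·(d/2)² = π × (0.0673/2)² = 0.003557 m².
Convert discharge: 0.352 mL/min = 5.867e-09 m³/s.
Darcy's law rearranged: K = Q·L / (A·Δh) = 5.867e-09 × 0.499 / (0.003557 × 0.453) = 1.817e-06 m/s = 0.1570 m/day.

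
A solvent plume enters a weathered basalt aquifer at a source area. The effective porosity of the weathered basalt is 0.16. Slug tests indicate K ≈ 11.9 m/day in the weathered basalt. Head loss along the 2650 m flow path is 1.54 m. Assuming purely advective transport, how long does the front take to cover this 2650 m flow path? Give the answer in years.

Hydraulic gradient i = Δh / L = 1.54 / 2650 = 0.0005811.
Darcy flux q = K · i = 11.90 × 0.0005811 = 0.006915 m/day.
Seepage velocity v = q / n_e = 0.006915 / 0.16 = 0.04322 m/day.
Travel time t = L / v = 2650 / 0.04322 = 61312 days = 167.9 years.

168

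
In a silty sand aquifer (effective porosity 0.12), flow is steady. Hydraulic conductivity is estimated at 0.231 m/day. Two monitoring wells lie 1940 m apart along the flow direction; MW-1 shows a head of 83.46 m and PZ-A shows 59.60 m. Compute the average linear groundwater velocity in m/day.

Hydraulic gradient i = (83.46 − 59.60) / 1940 = 23.86 / 1940 = 0.01230.
Darcy flux q = K · i = 0.2310 × 0.01230 = 0.002841 m/day.
Seepage velocity v = q / n_e = 0.002841 / 0.12 = 0.02368 m/day.

0.0237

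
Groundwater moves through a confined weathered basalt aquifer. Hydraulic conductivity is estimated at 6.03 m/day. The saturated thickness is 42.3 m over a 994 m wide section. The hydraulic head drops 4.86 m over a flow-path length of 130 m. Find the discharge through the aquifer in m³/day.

9480

Cross-sectional area A = 994 × 42.3 = 42046 m².
Hydraulic gradient i = Δh / L = 4.86 / 130 = 0.03738.
Darcy's law: Q = K · A · i = 6.030 × 42046 × 0.03738 = 9478 m³/day.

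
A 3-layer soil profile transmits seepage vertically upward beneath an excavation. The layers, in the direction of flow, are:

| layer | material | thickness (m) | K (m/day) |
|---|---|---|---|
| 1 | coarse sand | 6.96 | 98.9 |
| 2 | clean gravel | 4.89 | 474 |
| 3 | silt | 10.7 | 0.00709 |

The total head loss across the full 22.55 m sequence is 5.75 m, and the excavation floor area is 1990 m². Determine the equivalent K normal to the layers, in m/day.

Flow is perpendicular to layering, so the layers act in series and the equivalent K is the thickness-weighted harmonic mean.
Total thickness L = 6.96 + 4.89 + 10.7 = 22.55 m.
Σ(b_i/K_i) = 6.96/98.9 + 4.89/474 + 10.7/0.00709 = 1509 d.
K_eq = L / Σ(b_i/K_i) = 22.55 / 1509 = 0.01494 m/day.

0.0149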